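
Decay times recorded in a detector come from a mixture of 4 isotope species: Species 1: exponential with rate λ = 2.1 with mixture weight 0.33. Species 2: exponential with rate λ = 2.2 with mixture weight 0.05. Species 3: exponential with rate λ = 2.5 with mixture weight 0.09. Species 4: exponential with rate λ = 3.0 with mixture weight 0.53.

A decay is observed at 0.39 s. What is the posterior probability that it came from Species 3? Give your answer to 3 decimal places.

0.091

Posterior ∝ prior × likelihood, so P(k | x) ∝ π_k f_k(x); normalise over all components.
Exponential densities:
  f_1 = 2.1·e^(−2.1·0.39) = 2.1·e^(−0.8190) = 0.925832
  f_2 = 2.2·e^(−2.2·0.39) = 2.2·e^(−0.8580) = 0.93282
  f_3 = 2.5·e^(−2.5·0.39) = 2.5·e^(−0.9750) = 0.942981
  f_4 = 3.0·e^(−3.0·0.39) = 3.0·e^(−1.1700) = 0.931101
Prior × likelihood for each component:
  π_1·f_1 = 0.33 × 0.925832 = 0.305525
  π_2·f_2 = 0.05 × 0.93282 = 0.046641
  π_3·f_3 = 0.09 × 0.942981 = 0.0848683
  π_4·f_4 = 0.53 × 0.931101 = 0.493483
Normaliser: 0.305525 + 0.046641 + 0.0848683 + 0.493483 = 0.930517
P(Species 3 | 0.39 s) ≈ 0.091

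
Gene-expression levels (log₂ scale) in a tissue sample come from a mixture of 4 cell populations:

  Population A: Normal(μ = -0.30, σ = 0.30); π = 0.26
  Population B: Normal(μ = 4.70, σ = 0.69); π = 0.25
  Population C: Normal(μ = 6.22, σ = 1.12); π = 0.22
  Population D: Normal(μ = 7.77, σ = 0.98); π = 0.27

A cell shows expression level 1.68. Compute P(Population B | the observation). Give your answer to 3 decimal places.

By Bayes' theorem, P(k | x) = π_k f_k(x) / Σ_j π_j f_j(x).
Component likelihoods at x = 1.68:
  p_A = 4.62227e-10
  p_B = 4.00207e-05
  p_C = 9.63052e-05
  p_D = 1.67507e-09
Weight by the priors:
  π_A·p_A = 0.26 × 4.62227e-10 = 1.20179e-10
  π_B·p_B = 0.25 × 4.00207e-05 = 1.00052e-05
  π_C·p_C = 0.22 × 9.63052e-05 = 2.11872e-05
  π_D·p_D = 0.27 × 1.67507e-09 = 4.5227e-10
Normaliser: 1.20179e-10 + 1.00052e-05 + 2.11872e-05 + 4.5227e-10 = 3.11929e-05
P(Population B | 1.68) = 1.00052e-05 / 3.11929e-05 ≈ 0.321

0.321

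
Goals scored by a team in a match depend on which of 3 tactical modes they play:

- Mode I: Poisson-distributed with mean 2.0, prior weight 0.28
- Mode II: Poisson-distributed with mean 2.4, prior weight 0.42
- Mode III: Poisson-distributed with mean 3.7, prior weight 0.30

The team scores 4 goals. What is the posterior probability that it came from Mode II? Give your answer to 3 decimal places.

Apply Bayes' rule: the posterior for each component is proportional to its prior times its likelihood at x.
Component likelihoods at x = 4 goals:
  L_I = e^(−2.0)·2.0^4/4! = 0.0902235
  L_II = e^(−2.4)·2.4^4/4! = 0.125408
  L_III = e^(−3.7)·3.7^4/4! = 0.193066
Multiply by the mixture weights:
  P(Z=I)·L_I = 0.28 × 0.0902235 = 0.0252626
  P(Z=II)·L_II = 0.42 × 0.125408 = 0.0526716
  P(Z=III)·L_III = 0.30 × 0.193066 = 0.0579198
Sum: 0.0252626 + 0.0526716 + 0.0579198 = 0.135854
Responsibility of Mode II: 0.0526716 / 0.135854 ≈ 0.388

0.388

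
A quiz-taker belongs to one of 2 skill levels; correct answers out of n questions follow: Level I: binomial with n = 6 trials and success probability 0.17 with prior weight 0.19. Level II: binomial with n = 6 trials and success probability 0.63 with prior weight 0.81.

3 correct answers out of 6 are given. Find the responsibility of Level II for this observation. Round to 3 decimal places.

0.951

The responsibility of component k is P(Z=k) f_k(x) divided by Σ_j P(Z=j) f_j(x).
Evaluate each component's likelihood at the observed value:
  f_I = 0.0561838
  f_II = 0.253313
Weight by the priors:
  P(Z=I)·f_I = 0.19 × 0.0561838 = 0.0106749
  P(Z=II)·f_II = 0.81 × 0.253313 = 0.205183
Normaliser: 0.0106749 + 0.205183 = 0.215858
Responsibility of Level II: 0.205183 / 0.215858 ≈ 0.951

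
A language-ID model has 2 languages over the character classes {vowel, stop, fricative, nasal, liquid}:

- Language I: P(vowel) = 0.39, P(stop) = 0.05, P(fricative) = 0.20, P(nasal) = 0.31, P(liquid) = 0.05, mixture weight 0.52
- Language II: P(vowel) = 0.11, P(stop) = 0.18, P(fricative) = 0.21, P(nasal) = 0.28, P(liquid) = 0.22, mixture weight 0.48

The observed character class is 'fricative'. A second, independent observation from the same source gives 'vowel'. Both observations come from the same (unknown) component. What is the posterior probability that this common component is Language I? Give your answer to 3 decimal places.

0.785

Posterior ∝ prior × likelihood, so P(k | x) ∝ w_k f_k(x); normalise over all components.
Since both observations come from the same component, the likelihood for component k is f_k(x₁)·f_k(x₂).
  p_I = [P(fricative | comp) = 0.20] × [0.39] = 0.078
  p_II = [P(fricative | comp) = 0.21] × [0.11] = 0.0231
Multiply by the mixture weights:
  w_I·p_I = 0.52 × 0.078 = 0.04056
  w_II·p_II = 0.48 × 0.0231 = 0.011088
Normaliser: 0.04056 + 0.011088 = 0.051648
Responsibility of Language I: 0.04056 / 0.051648 ≈ 0.785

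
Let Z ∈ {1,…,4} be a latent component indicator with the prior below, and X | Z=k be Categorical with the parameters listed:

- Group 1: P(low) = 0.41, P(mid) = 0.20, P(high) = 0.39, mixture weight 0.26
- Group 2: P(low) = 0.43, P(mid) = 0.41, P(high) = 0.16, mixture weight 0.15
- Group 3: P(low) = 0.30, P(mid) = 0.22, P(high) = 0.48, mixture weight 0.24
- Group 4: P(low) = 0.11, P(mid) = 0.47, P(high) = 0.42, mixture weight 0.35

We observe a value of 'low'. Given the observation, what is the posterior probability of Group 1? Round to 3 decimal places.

0.379

By Bayes' theorem, P(k | x) = P(Z=k) f_k(x) / Σ_j P(Z=j) f_j(x).
Component likelihoods at x = 'low':
  L_1 = P(low | comp) = 0.41
  L_2 = P(low | comp) = 0.43
  L_3 = P(low | comp) = 0.30
  L_4 = P(low | comp) = 0.11
Prior × likelihood for each component:
  P(Z=1)·L_1 = 0.26 × 0.41 = 0.1066
  P(Z=2)·L_2 = 0.15 × 0.43 = 0.0645
  P(Z=3)·L_3 = 0.24 × 0.3 = 0.072
  P(Z=4)·L_4 = 0.35 × 0.11 = 0.0385
Sum: 0.1066 + 0.0645 + 0.072 + 0.0385 = 0.2816
Responsibility of Group 1: 0.1066 / 0.2816 ≈ 0.379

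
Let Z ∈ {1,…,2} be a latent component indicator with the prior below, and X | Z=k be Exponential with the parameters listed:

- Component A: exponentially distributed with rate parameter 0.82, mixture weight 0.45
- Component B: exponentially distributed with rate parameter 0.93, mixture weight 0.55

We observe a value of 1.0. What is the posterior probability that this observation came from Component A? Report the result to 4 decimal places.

By Bayes' theorem, P(k | x) = P(Z=k) f_k(x) / Σ_j P(Z=j) f_j(x).
Evaluate each component's likelihood at the observed value:
  p_A = 0.361154
  p_B = 0.366935
Multiply by the mixture weights:
  P(Z=A)·p_A = 0.45 × 0.361154 = 0.162519
  P(Z=B)·p_B = 0.55 × 0.366935 = 0.201814
Denominator: 0.162519 + 0.201814 = 0.364334
P(Component A | data) = 0.162519 / 0.364334 ≈ 0.4461

0.4461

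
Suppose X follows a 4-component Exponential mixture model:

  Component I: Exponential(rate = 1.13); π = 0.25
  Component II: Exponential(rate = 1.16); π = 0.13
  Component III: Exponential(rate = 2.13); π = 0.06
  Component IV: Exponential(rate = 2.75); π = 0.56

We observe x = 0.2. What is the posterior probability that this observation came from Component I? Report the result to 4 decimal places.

0.1711

P(component k | x) = P(Z=k)·f_k(x) / marginal(x), where marginal(x) = Σ_j P(Z=j)·f_j(x).
Evaluate each component's likelihood at the observed value:
  p_I = 1.13·e^(−1.13·0.2) = 1.13·e^(−0.2260) = 0.901421
  p_II = 1.16·e^(−1.16·0.2) = 1.16·e^(−0.2320) = 0.919818
  p_III = 2.13·e^(−2.13·0.2) = 2.13·e^(−0.4260) = 1.39114
  p_IV = 2.75·e^(−2.75·0.2) = 2.75·e^(−0.5500) = 1.58661
Prior × likelihood for each component:
  P(Z=I)·p_I = 0.25 × 0.901421 = 0.225355
  P(Z=II)·p_II = 0.13 × 0.919818 = 0.119576
  P(Z=III)·p_III = 0.06 × 1.39114 = 0.0834683
  P(Z=IV)·p_IV = 0.56 × 1.58661 = 0.888503
Denominator: 0.225355 + 0.119576 + 0.0834683 + 0.888503 = 1.3169
Responsibility of Component I: 0.225355 / 1.3169 ≈ 0.1711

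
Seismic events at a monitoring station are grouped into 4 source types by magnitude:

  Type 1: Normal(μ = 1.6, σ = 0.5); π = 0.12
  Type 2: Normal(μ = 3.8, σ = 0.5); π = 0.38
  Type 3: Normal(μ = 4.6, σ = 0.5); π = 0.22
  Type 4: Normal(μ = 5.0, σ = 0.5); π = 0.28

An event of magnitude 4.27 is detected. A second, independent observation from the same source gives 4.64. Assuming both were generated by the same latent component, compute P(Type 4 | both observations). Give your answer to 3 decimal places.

The responsibility of component k is P(Z=k) f_k(x) divided by Σ_j P(Z=j) f_j(x).
Since both observations come from the same component, the likelihood for component k is f_k(x₁)·f_k(x₂).
  p_1 = [5.12692e-07] × [7.49529e-09] = 3.84277e-15
  p_2 = [0.512943] × [0.194565] = 0.0998004
  p_3 = [0.641728] × [0.795335] = 0.510389
  p_4 = [0.274833] × [0.615703] = 0.169215
Prior × likelihood for each component:
  P(Z=1)·p_1 = 0.12 × 3.84277e-15 = 4.61133e-16
  P(Z=2)·p_2 = 0.38 × 0.0998004 = 0.0379242
  P(Z=3)·p_3 = 0.22 × 0.510389 = 0.112286
  P(Z=4)·p_4 = 0.28 × 0.169215 = 0.0473803
Marginal: 4.61133e-16 + 0.0379242 + 0.112286 + 0.0473803 = 0.19759
P(Type 4 | x₁,x₂) = 0.0473803 / 0.19759 ≈ 0.240

0.240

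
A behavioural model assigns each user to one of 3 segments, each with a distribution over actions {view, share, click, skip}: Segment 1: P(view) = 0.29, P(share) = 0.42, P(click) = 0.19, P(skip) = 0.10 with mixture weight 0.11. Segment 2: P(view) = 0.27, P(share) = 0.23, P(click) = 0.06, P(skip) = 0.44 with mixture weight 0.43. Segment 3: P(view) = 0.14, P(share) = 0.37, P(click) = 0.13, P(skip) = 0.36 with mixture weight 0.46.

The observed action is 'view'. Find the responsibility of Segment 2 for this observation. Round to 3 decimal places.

0.547

By Bayes' theorem, P(k | x) = π_k f_k(x) / Σ_j π_j f_j(x).
Evaluate each component's likelihood at the observed value:
  f_1 = 0.29
  f_2 = 0.27
  f_3 = 0.14
Unnormalised posteriors:
  π_1·f_1 = 0.11 × 0.29 = 0.0319
  π_2·f_2 = 0.43 × 0.27 = 0.1161
  π_3·f_3 = 0.46 × 0.14 = 0.0644
Denominator: 0.0319 + 0.1161 + 0.0644 = 0.2124
Responsibility of Segment 2: 0.1161 / 0.2124 ≈ 0.547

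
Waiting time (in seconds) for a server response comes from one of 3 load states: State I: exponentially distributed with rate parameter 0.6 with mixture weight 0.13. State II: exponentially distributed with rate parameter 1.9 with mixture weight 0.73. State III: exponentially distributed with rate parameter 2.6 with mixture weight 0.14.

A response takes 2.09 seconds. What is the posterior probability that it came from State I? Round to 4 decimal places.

Apply Bayes' rule: the posterior for each component is proportional to its prior times its likelihood at x.
Exponential densities:
  p_I = 0.6·e^(−0.6·2.09) = 0.6·e^(−1.2540) = 0.171217
  p_II = 1.9·e^(−1.9·2.09) = 1.9·e^(−3.9710) = 0.0358237
  p_III = 2.6·e^(−2.6·2.09) = 2.6·e^(−5.4340) = 0.0113506
Prior × likelihood for each component:
  w_I·p_I = 0.13 × 0.171217 = 0.0222582
  w_II·p_II = 0.73 × 0.0358237 = 0.0261513
  w_III·p_III = 0.14 × 0.0113506 = 0.00158908
Normaliser: 0.0222582 + 0.0261513 + 0.00158908 = 0.0499985
P(State I | 2.09 seconds) = 0.0222582 / 0.0499985 ≈ 0.4452

0.4452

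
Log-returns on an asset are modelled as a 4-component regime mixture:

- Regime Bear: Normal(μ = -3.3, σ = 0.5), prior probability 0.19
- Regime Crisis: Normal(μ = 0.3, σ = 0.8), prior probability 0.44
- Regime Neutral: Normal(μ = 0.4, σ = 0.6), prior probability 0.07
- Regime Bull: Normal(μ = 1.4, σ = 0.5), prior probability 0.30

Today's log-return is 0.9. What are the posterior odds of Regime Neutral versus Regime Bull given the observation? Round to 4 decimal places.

0.2265

The posterior odds equal the prior odds times the likelihood ratio: (π_i/π_j)·(f_i(x)/f_j(x)).
Normal densities:
  f_Bear = (1/(0.5·√(2π)))·exp(−(0.9−-3.3)²/(2·0.5²)) = 0.797885·exp(-35.28000) = 3.80216e-16
  f_Crisis = (1/(0.8·√(2π)))·exp(−(0.9−0.3)²/(2·0.8²)) = 0.498678·exp(-0.28125) = 0.376422
  f_Neutral = (1/(0.6·√(2π)))·exp(−(0.9−0.4)²/(2·0.6²)) = 0.664904·exp(-0.34722) = 0.469853
  f_Bull = (1/(0.5·√(2π)))·exp(−(0.9−1.4)²/(2·0.5²)) = 0.797885·exp(-0.50000) = 0.483941
Odds = (0.07/0.30) × (0.469853/0.483941) = 0.233333 × 0.970888 ≈ 0.2265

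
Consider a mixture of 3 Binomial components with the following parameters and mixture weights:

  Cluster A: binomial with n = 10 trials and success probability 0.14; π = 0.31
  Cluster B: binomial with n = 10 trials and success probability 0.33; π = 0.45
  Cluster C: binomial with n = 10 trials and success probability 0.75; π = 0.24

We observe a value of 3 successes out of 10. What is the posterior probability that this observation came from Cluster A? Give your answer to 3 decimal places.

0.231

P(component k | x) = P(Z=k)·f_k(x) / marginal(x), where marginal(x) = Σ_j P(Z=j)·f_j(x).
Binomial probabilities:
  p_A = 0.114566
  p_B = 0.261365
  p_C = 0.0030899
Weight by the priors:
  P(Z=A)·p_A = 0.31 × 0.114566 = 0.0355154
  P(Z=B)·p_B = 0.45 × 0.261365 = 0.117614
  P(Z=C)·p_C = 0.24 × 0.0030899 = 0.000741577
Marginal: 0.0355154 + 0.117614 + 0.000741577 = 0.153871
P(Cluster A | 3 successes out of 10) = 0.0355154 / 0.153871 ≈ 0.231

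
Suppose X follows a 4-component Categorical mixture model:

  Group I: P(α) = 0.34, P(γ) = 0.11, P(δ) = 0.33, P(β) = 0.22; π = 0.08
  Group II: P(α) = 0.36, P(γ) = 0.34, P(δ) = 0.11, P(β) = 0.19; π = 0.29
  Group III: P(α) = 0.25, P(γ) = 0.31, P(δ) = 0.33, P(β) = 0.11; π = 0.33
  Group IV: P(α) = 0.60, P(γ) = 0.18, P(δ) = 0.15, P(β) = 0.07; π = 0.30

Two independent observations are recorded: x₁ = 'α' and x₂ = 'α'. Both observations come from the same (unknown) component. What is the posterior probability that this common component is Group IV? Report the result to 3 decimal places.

P(component k | x) = π_k·f_k(x) / marginal(x), where marginal(x) = Σ_j π_j·f_j(x).
Since both observations come from the same component, the likelihood for component k is f_k(x₁)·f_k(x₂).
  f_I = [0.34] × [0.34] = 0.1156
  f_II = [0.36] × [0.36] = 0.1296
  f_III = [0.25] × [0.25] = 0.0625
  f_IV = [0.6] × [0.6] = 0.36
Unnormalised posteriors:
  π_I·f_I = 0.08 × 0.1156 = 0.009248
  π_II·f_II = 0.29 × 0.1296 = 0.037584
  π_III·f_III = 0.33 × 0.0625 = 0.020625
  π_IV·f_IV = 0.30 × 0.36 = 0.108
Normaliser: 0.009248 + 0.037584 + 0.020625 + 0.108 = 0.175457
So the posterior for Group IV is 0.108 / 0.175457 ≈ 0.616.

0.616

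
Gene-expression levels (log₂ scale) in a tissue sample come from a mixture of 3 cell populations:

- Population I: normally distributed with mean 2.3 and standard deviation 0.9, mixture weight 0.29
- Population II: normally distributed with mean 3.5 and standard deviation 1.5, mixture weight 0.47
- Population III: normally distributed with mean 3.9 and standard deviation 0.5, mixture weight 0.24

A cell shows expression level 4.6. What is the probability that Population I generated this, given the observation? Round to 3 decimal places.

0.028

By Bayes' theorem, P(k | x) = w_k f_k(x) / Σ_j w_j f_j(x).
Component likelihoods at x = 4.6:
  f_I = 0.0169242
  f_II = 0.203255
  f_III = 0.299455
Weight by the priors:
  w_I·f_I = 0.29 × 0.0169242 = 0.00490802
  w_II·f_II = 0.47 × 0.203255 = 0.09553
  w_III·f_III = 0.24 × 0.299455 = 0.0718692
Sum: 0.00490802 + 0.09553 + 0.0718692 = 0.172307
Responsibility of Population I: 0.00490802 / 0.172307 ≈ 0.028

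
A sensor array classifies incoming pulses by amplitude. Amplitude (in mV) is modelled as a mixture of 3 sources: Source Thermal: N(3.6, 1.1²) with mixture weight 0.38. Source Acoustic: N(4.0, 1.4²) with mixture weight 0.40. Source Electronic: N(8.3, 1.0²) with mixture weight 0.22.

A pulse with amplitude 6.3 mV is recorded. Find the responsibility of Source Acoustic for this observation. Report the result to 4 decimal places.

P(component k | x) = w_k·f_k(x) / marginal(x), where marginal(x) = Σ_j w_j·f_j(x).
Evaluate each component's likelihood at the observed value:
  L_Thermal = (1/(1.1·√(2π)))·exp(−(6.3−3.6)²/(2·1.1²)) = 0.362675·exp(-3.01240) = 0.0178341
  L_Acoustic = (1/(1.4·√(2π)))·exp(−(6.3−4.0)²/(2·1.4²)) = 0.284959·exp(-1.34949) = 0.0739105
  L_Electronic = (1/(1.0·√(2π)))·exp(−(6.3−8.3)²/(2·1.0²)) = 0.398942·exp(-2.00000) = 0.053991
Weight by the priors:
  w_Thermal·L_Thermal = 0.38 × 0.0178341 = 0.00677694
  w_Acoustic·L_Acoustic = 0.40 × 0.0739105 = 0.0295642
  w_Electronic·L_Electronic = 0.22 × 0.053991 = 0.011878
Normaliser: 0.00677694 + 0.0295642 + 0.011878 = 0.0482191
P(Source Acoustic | x) ≈ 0.6131

0.6131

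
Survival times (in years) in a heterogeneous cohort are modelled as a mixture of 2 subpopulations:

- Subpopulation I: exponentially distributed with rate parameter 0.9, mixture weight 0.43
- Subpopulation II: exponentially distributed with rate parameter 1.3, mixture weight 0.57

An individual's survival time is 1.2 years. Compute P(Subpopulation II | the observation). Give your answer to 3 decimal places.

The responsibility of component k is P(Z=k) f_k(x) divided by Σ_j P(Z=j) f_j(x).
Evaluate each component's likelihood at the observed value:
  p_I = 0.305636
  p_II = 0.273177
Prior × likelihood for each component:
  P(Z=I)·p_I = 0.43 × 0.305636 = 0.131423
  P(Z=II)·p_II = 0.57 × 0.273177 = 0.155711
Sum: 0.131423 + 0.155711 = 0.287134
P(Subpopulation II | data) = 0.155711 / 0.287134 ≈ 0.542

0.542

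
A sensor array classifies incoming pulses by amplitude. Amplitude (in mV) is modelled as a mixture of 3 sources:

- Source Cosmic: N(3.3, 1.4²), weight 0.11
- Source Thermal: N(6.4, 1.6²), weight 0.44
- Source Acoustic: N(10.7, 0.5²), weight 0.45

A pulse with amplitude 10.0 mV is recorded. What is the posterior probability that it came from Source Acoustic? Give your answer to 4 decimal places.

0.9392

Apply Bayes' rule: the posterior for each component is proportional to its prior times its likelihood at x.
Component likelihoods at x = 10.0 mV:
  L_Cosmic = 3.03002e-06
  L_Thermal = 0.0198373
  L_Acoustic = 0.299455
Prior × likelihood for each component:
  P(Z=Cosmic)·L_Cosmic = 0.11 × 3.03002e-06 = 3.33302e-07
  P(Z=Thermal)·L_Thermal = 0.44 × 0.0198373 = 0.0087284
  P(Z=Acoustic)·L_Acoustic = 0.45 × 0.299455 = 0.134755
Normaliser: 3.33302e-07 + 0.0087284 + 0.134755 = 0.143483
P(Source Acoustic | x) ≈ 0.9392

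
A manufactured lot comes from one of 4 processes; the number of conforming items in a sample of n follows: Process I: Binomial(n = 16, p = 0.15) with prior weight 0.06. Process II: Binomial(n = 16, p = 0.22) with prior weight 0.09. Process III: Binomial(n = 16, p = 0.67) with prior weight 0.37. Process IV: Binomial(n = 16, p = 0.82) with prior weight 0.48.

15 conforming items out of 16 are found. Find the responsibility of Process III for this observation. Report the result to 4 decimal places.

The responsibility of component k is w_k f_k(x) divided by Σ_j w_j f_j(x).
Evaluate each component's likelihood at the observed value:
  L_I = C(16,15)·0.15^15·0.85^1 = 16·4.37894e-13·0.85 = 5.95536e-12
  L_II = C(16,15)·0.22^15·0.78^1 = 16·1.3688e-10·0.78 = 1.70826e-09
  L_III = C(16,15)·0.67^15·0.33^1 = 16·0.00246106·0.33 = 0.0129944
  L_IV = C(16,15)·0.82^15·0.18^1 = 16·0.0509575·0.18 = 0.146757
Prior × likelihood for each component:
  w_I·L_I = 0.06 × 5.95536e-12 = 3.57321e-13
  w_II·L_II = 0.09 × 1.70826e-09 = 1.53744e-10
  w_III·L_III = 0.37 × 0.0129944 = 0.00480793
  w_IV·L_IV = 0.48 × 0.146757 = 0.0704436
Sum: 3.57321e-13 + 1.53744e-10 + 0.00480793 + 0.0704436 = 0.0752515
P(Process III | data) ≈ 0.0639

0.0639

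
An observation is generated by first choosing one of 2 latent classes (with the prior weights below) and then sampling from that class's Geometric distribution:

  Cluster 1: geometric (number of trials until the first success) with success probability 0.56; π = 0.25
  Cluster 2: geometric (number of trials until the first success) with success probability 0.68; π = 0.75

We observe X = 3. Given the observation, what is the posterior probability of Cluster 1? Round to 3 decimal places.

0.342

The responsibility of component k is π_k f_k(x) divided by Σ_j π_j f_j(x).
Geometric probabilities:
  p_1 = 0.56·(1−0.56)^2 = 0.56·0.1936 = 0.108416
  p_2 = 0.68·(1−0.68)^2 = 0.68·0.1024 = 0.069632
Multiply by the mixture weights:
  π_1·p_1 = 0.25 × 0.108416 = 0.027104
  π_2·p_2 = 0.75 × 0.069632 = 0.052224
Denominator: 0.027104 + 0.052224 = 0.079328
P(Cluster 1 | 3) ≈ 0.342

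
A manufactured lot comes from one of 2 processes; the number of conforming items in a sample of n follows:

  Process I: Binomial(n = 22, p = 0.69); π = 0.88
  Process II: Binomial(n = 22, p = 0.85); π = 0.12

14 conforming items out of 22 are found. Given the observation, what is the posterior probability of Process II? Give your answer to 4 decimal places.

Posterior ∝ prior × likelihood, so P(k | x) ∝ P(Z=k) f_k(x); normalise over all components.
Component likelihoods at x = 14 conforming items out of 22:
  p_I = C(22,14)·0.69^14·0.31^8 = 319770·0.00554482·8.52891e-05 = 0.151223
  p_II = C(22,14)·0.85^14·0.15^8 = 319770·0.10277·2.56289e-07 = 0.00842234
Multiply by the mixture weights:
  P(Z=I)·p_I = 0.88 × 0.151223 = 0.133076
  P(Z=II)·p_II = 0.12 × 0.00842234 = 0.00101068
Marginal: 0.133076 + 0.00101068 = 0.134087
Responsibility of Process II: 0.00101068 / 0.134087 ≈ 0.0075

0.0075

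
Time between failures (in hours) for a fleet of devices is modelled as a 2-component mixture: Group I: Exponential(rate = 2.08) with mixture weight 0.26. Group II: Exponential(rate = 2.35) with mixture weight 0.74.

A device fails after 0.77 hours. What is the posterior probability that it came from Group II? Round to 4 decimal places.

0.7231

Apply Bayes' rule: the posterior for each component is proportional to its prior times its likelihood at x.
Component likelihoods at x = 0.77 hours:
  p_I = 0.419273
  p_II = 0.38478
Weight by the priors:
  w_I·p_I = 0.26 × 0.419273 = 0.109011
  w_II·p_II = 0.74 × 0.38478 = 0.284737
Normaliser: 0.109011 + 0.284737 = 0.393748
Responsibility of Group II: 0.284737 / 0.393748 ≈ 0.7231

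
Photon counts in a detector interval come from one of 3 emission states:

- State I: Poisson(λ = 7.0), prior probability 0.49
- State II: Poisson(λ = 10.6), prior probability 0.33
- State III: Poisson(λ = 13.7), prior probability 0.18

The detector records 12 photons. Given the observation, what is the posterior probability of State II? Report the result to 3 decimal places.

The responsibility of component k is π_k f_k(x) divided by Σ_j π_j f_j(x).
Component likelihoods at x = 12 photons:
  f_I = e^(−7.0)·7.0^12/12! = 0.0263498
  f_II = e^(−10.6)·10.6^12/12! = 0.104668
  f_III = e^(−13.7)·13.7^12/12! = 0.102441
Prior × likelihood for each component:
  π_I·f_I = 0.49 × 0.0263498 = 0.0129114
  π_II·f_II = 0.33 × 0.104668 = 0.0345403
  π_III·f_III = 0.18 × 0.102441 = 0.0184394
Marginal: 0.0129114 + 0.0345403 + 0.0184394 = 0.0658912
P(State II | 12 photons) ≈ 0.524

0.524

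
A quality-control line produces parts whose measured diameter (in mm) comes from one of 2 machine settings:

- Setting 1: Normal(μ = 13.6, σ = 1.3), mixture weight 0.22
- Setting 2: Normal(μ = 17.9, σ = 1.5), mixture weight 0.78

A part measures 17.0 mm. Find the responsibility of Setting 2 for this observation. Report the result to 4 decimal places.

P(component k | x) = π_k·f_k(x) / marginal(x), where marginal(x) = Σ_j π_j·f_j(x).
Component likelihoods at x = 17.0 mm:
  f_1 = 0.0100376
  f_2 = 0.22215
Unnormalised posteriors:
  π_1·f_1 = 0.22 × 0.0100376 = 0.00220826
  π_2·f_2 = 0.78 × 0.22215 = 0.173277
Normaliser: 0.00220826 + 0.173277 = 0.175485
P(Setting 2 | 17.0 mm) = 0.173277 / 0.175485 ≈ 0.9874

0.9874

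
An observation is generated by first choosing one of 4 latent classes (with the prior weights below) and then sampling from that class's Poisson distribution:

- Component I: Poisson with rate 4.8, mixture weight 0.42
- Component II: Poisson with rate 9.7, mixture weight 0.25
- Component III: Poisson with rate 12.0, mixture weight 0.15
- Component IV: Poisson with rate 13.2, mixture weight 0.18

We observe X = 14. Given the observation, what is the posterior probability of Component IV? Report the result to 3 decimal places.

The responsibility of component k is w_k f_k(x) divided by Σ_j w_j f_j(x).
Component likelihoods at x = 14:
  L_I = 0.000325353
  L_II = 0.0458923
  L_III = 0.0904889
  L_IV = 0.1035
Prior × likelihood for each component:
  w_I·L_I = 0.42 × 0.000325353 = 0.000136648
  w_II·L_II = 0.25 × 0.0458923 = 0.0114731
  w_III·L_III = 0.15 × 0.0904889 = 0.0135733
  w_IV·L_IV = 0.18 × 0.1035 = 0.01863
Sum: 0.000136648 + 0.0114731 + 0.0135733 + 0.01863 = 0.043813
P(Component IV | data) ≈ 0.425

0.425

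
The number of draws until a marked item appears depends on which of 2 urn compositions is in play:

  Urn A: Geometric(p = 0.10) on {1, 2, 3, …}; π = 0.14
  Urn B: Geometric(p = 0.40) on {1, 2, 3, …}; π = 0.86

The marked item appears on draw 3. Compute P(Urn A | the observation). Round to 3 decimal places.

Apply Bayes' rule: the posterior for each component is proportional to its prior times its likelihood at x.
Geometric probabilities:
  f_A = 0.081
  f_B = 0.144
Prior × likelihood for each component:
  w_A·f_A = 0.14 × 0.081 = 0.01134
  w_B·f_B = 0.86 × 0.144 = 0.12384
Normaliser: 0.01134 + 0.12384 = 0.13518
Responsibility of Urn A: 0.01134 / 0.13518 ≈ 0.084

0.084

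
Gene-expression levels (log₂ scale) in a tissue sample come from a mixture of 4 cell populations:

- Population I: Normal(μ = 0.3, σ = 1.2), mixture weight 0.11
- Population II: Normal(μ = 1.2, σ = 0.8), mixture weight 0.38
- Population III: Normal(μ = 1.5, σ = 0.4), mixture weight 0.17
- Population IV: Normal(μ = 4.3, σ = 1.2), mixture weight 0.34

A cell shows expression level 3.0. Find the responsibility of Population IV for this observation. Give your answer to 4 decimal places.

0.7761

P(component k | x) = w_k·f_k(x) / marginal(x), where marginal(x) = Σ_j w_j·f_j(x).
Component likelihoods at x = 3.0:
  p_I = (1/(1.2·√(2π)))·exp(−(3.0−0.3)²/(2·1.2²)) = 0.332452·exp(-2.53125) = 0.0264497
  p_II = (1/(0.8·√(2π)))·exp(−(3.0−1.2)²/(2·0.8²)) = 0.498678·exp(-2.53125) = 0.0396746
  p_III = (1/(0.4·√(2π)))·exp(−(3.0−1.5)²/(2·0.4²)) = 0.997356·exp(-7.03125) = 0.000881489
  p_IV = (1/(1.2·√(2π)))·exp(−(3.0−4.3)²/(2·1.2²)) = 0.332452·exp(-0.58681) = 0.184877
Weight by the priors:
  w_I·p_I = 0.11 × 0.0264497 = 0.00290947
  w_II·p_II = 0.38 × 0.0396746 = 0.0150763
  w_III·p_III = 0.17 × 0.000881489 = 0.000149853
  w_IV·p_IV = 0.34 × 0.184877 = 0.0628581
Denominator: 0.00290947 + 0.0150763 + 0.000149853 + 0.0628581 = 0.0809938
So the posterior for Population IV is 0.0628581 / 0.0809938 ≈ 0.7761.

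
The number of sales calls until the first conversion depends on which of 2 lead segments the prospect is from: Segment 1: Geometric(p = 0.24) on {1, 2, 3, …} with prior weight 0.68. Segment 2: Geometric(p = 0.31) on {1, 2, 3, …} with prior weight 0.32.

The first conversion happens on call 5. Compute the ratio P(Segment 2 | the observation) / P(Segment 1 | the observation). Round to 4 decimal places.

Posterior odds = (w_i f_i(x)) / (w_j f_j(x)); the normalising sum cancels.
Geometric probabilities:
  f_1 = 0.24·(1−0.24)^4 = 0.24·0.333622 = 0.0800692
  f_2 = 0.31·(1−0.31)^4 = 0.31·0.226671 = 0.0702681
Odds = (0.32/0.68) × (0.0702681/0.0800692) = 0.470588 × 0.877592 ≈ 0.4130

0.4130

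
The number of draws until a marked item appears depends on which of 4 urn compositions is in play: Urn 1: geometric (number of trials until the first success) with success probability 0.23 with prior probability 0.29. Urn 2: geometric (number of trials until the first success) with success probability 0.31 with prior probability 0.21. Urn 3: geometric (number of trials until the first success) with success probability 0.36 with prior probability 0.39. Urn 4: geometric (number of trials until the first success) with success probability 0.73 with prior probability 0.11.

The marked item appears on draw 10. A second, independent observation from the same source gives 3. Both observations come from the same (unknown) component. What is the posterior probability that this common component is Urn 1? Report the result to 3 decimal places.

0.548

Posterior ∝ prior × likelihood, so P(k | x) ∝ P(Z=k) f_k(x); normalise over all components.
Since both observations come from the same component, the likelihood for component k is f_k(x₁)·f_k(x₂).
  f_1 = [0.23·(1−0.23)^9 = 0.23·0.0951517 = 0.0218849] × [0.136367] = 0.00298438
  f_2 = [0.31·(1−0.31)^9 = 0.31·0.0354521 = 0.0109901] × [0.147591] = 0.00162205
  f_3 = [0.36·(1−0.36)^9 = 0.36·0.0180144 = 0.00648518] × [0.147456] = 0.000956279
  f_4 = [0.73·(1−0.73)^9 = 0.73·7.6256e-06 = 5.56669e-06] × [0.053217] = 2.96242e-07
Unnormalised posteriors:
  P(Z=1)·f_1 = 0.29 × 0.00298438 = 0.000865469
  P(Z=2)·f_2 = 0.21 × 0.00162205 = 0.00034063
  P(Z=3)·f_3 = 0.39 × 0.000956279 = 0.000372949
  P(Z=4)·f_4 = 0.11 × 2.96242e-07 = 3.25867e-08
Evidence: 0.000865469 + 0.00034063 + 0.000372949 + 3.25867e-08 = 0.00157908
P(Urn 1 | data) = 0.000865469 / 0.00157908 ≈ 0.548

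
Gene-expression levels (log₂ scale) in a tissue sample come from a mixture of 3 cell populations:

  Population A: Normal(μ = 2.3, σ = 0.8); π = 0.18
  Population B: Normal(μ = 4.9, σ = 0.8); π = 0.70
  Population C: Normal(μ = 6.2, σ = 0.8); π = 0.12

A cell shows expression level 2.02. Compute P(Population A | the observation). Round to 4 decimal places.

By Bayes' theorem, P(k | x) = P(Z=k) f_k(x) / Σ_j P(Z=j) f_j(x).
Evaluate each component's likelihood at the observed value:
  p_A = (1/(0.8·√(2π)))·exp(−(2.02−2.3)²/(2·0.8²)) = 0.498678·exp(-0.06125) = 0.46905
  p_B = (1/(0.8·√(2π)))·exp(−(2.02−4.9)²/(2·0.8²)) = 0.498678·exp(-6.48000) = 0.000764877
  p_C = (1/(0.8·√(2π)))·exp(−(2.02−6.2)²/(2·0.8²)) = 0.498678·exp(-13.65031) = 5.88254e-07
Multiply by the mixture weights:
  P(Z=A)·p_A = 0.18 × 0.46905 = 0.0844291
  P(Z=B)·p_B = 0.70 × 0.000764877 = 0.000535414
  P(Z=C)·p_C = 0.12 × 5.88254e-07 = 7.05904e-08
Evidence: 0.0844291 + 0.000535414 + 7.05904e-08 = 0.0849646
So the posterior for Population A is 0.0844291 / 0.0849646 ≈ 0.9937.

0.9937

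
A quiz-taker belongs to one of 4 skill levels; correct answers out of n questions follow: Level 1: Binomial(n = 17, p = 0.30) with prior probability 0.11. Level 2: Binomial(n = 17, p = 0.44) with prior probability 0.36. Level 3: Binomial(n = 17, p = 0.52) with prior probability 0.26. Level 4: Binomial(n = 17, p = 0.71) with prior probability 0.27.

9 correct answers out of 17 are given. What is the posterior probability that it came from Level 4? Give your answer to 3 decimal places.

The responsibility of component k is π_k f_k(x) divided by Σ_j π_j f_j(x).
Component likelihoods at x = 9 correct answers out of 17:
  f_1 = C(17,9)·0.30^9·0.70^8 = 24310·1.9683e-05·0.057648 = 0.0275842
  f_2 = C(17,9)·0.44^9·0.56^8 = 24310·0.000618122·0.00967173 = 0.145333
  f_3 = C(17,9)·0.52^9·0.48^8 = 24310·0.00277991·0.00281793 = 0.190434
  f_4 = C(17,9)·0.71^9·0.29^8 = 24310·0.0458485·5.00246e-05 = 0.0557563
Multiply by the mixture weights:
  π_1·f_1 = 0.11 × 0.0275842 = 0.00303426
  π_2·f_2 = 0.36 × 0.145333 = 0.0523198
  π_3·f_3 = 0.26 × 0.190434 = 0.0495129
  π_4·f_4 = 0.27 × 0.0557563 = 0.0150542
Normaliser: 0.00303426 + 0.0523198 + 0.0495129 + 0.0150542 = 0.119921
P(Level 4 | the observation) = 0.0150542 / 0.119921 ≈ 0.126

0.126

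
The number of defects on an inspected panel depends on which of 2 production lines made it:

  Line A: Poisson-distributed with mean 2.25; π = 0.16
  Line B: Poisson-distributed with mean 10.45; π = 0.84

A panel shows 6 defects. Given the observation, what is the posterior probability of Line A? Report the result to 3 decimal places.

Apply Bayes' rule: the posterior for each component is proportional to its prior times its likelihood at x.
Component likelihoods at x = 6 defects:
  f_A = e^(−2.25)·2.25^6/6! = 0.0189933
  f_B = e^(−10.45)·10.45^6/6! = 0.0523586
Multiply by the mixture weights:
  P(Z=A)·f_A = 0.16 × 0.0189933 = 0.00303893
  P(Z=B)·f_B = 0.84 × 0.0523586 = 0.0439812
Denominator: 0.00303893 + 0.0439812 = 0.0470201
So the posterior for Line A is 0.00303893 / 0.0470201 ≈ 0.065.

0.065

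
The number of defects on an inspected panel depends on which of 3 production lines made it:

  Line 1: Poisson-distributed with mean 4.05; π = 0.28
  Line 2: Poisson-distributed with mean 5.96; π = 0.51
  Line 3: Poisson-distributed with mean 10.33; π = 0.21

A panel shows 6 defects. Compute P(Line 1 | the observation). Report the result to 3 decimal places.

P(component k | x) = π_k·f_k(x) / marginal(x), where marginal(x) = Σ_j π_j·f_j(x).
Poisson probabilities:
  L_1 = 0.106784
  L_2 = 0.160602
  L_3 = 0.0550817
Multiply by the mixture weights:
  π_1·L_1 = 0.28 × 0.106784 = 0.0298994
  π_2·L_2 = 0.51 × 0.160602 = 0.0819068
  π_3·L_3 = 0.21 × 0.0550817 = 0.0115672
Denominator: 0.0298994 + 0.0819068 + 0.0115672 = 0.123373
P(Line 1 | 6 defects) = 0.0298994 / 0.123373 ≈ 0.242

0.242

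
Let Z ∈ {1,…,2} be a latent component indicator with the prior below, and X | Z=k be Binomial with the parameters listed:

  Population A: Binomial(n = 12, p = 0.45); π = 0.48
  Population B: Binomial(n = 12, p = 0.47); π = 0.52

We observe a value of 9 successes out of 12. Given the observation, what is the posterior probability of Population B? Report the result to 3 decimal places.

Posterior ∝ prior × likelihood, so P(k | x) ∝ π_k f_k(x); normalise over all components.
Binomial probabilities:
  f_A = C(12,9)·0.45^9·0.55^3 = 220·0.000756681·0.166375 = 0.0276964
  f_B = C(12,9)·0.47^9·0.53^3 = 220·0.00111913·0.148877 = 0.0366548
Weight by the priors:
  π_A·f_A = 0.48 × 0.0276964 = 0.0132943
  π_B·f_B = 0.52 × 0.0366548 = 0.0190605
Normaliser: 0.0132943 + 0.0190605 = 0.0323548
P(Population B | 9 successes out of 12) ≈ 0.589

0.589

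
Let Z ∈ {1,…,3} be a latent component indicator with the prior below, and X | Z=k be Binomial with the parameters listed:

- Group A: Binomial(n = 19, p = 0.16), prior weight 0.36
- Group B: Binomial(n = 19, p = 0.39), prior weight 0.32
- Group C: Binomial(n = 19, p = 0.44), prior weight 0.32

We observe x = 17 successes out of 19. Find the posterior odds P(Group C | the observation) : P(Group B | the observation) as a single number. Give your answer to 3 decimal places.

6.551

Since P(k|x) ∝ π_k f_k(x), the posterior odds are π_i f_i(x) / (π_j f_j(x)).
Binomial probabilities:
  f_A = C(19,17)·0.16^17·0.84^2 = 171·2.95148e-14·0.7056 = 3.56118e-12
  f_B = C(19,17)·0.39^17·0.61^2 = 171·1.11712e-07·0.3721 = 7.10811e-06
  f_C = C(19,17)·0.44^17·0.56^2 = 171·8.68351e-07·0.3136 = 4.65659e-05
1.49011e-05 / 2.27459e-06 ≈ 6.551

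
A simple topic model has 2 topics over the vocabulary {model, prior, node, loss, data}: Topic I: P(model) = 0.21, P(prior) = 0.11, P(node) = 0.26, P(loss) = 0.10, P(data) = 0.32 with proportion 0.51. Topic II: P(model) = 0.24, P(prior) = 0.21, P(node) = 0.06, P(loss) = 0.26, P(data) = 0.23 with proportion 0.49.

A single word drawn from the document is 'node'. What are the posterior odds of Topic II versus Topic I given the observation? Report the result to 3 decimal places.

The posterior odds equal the prior odds times the likelihood ratio: (π_i/π_j)·(f_i(x)/f_j(x)).
Categorical probabilities:
  f_I = P(node | comp) = 0.26
  f_II = P(node | comp) = 0.06
Odds = (0.49/0.51) × (0.06/0.26) = 0.960784 × 0.230769 ≈ 0.222

0.222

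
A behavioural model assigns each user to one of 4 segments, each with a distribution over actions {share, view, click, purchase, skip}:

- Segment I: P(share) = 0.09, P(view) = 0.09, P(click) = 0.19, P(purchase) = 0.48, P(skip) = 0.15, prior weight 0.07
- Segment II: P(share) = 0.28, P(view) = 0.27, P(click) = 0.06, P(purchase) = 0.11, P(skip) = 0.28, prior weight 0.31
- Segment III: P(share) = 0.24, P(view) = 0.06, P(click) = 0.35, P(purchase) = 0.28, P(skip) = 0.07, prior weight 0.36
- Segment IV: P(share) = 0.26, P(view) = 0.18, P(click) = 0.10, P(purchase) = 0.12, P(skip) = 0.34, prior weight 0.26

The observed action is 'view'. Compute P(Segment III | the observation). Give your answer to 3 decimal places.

Apply Bayes' rule: the posterior for each component is proportional to its prior times its likelihood at x.
Component likelihoods at x = 'view':
  L_I = P(view | comp) = 0.09
  L_II = P(view | comp) = 0.27
  L_III = P(view | comp) = 0.06
  L_IV = P(view | comp) = 0.18
Unnormalised posteriors:
  w_I·L_I = 0.07 × 0.09 = 0.0063
  w_II·L_II = 0.31 × 0.27 = 0.0837
  w_III·L_III = 0.36 × 0.06 = 0.0216
  w_IV·L_IV = 0.26 × 0.18 = 0.0468
Denominator: 0.0063 + 0.0837 + 0.0216 + 0.0468 = 0.1584
Responsibility of Segment III: 0.0216 / 0.1584 ≈ 0.136

0.136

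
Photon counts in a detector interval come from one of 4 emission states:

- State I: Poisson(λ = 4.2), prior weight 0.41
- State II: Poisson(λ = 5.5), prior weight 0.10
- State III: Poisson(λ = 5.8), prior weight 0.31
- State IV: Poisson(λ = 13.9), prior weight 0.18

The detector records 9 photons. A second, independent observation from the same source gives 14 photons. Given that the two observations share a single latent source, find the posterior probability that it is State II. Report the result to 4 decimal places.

0.0058

Posterior ∝ prior × likelihood, so P(k | x) ∝ π_k f_k(x); normalise over all components.
Since both observations come from the same component, the likelihood for component k is f_k(x₁)·f_k(x₂).
  L_I = [e^(−4.2)·4.2^9/9! = 0.0168052] × [9.14208e-05] = 1.53634e-06
  L_II = [e^(−5.5)·5.5^9/9! = 0.0518659] × [0.00108655] = 5.63548e-05
  L_III = [e^(−5.8)·5.8^9/9! = 0.0619699] × [0.00169307] = 0.00010492
  L_IV = [e^(−13.9)·13.9^9/9! = 0.0490543] × [0.105951] = 0.00519736
Prior × likelihood for each component:
  π_I·L_I = 0.41 × 1.53634e-06 = 6.29901e-07
  π_II·L_II = 0.10 × 5.63548e-05 = 5.63548e-06
  π_III·L_III = 0.31 × 0.00010492 = 3.25251e-05
  π_IV·L_IV = 0.18 × 0.00519736 = 0.000935524
Denominator: 6.29901e-07 + 5.63548e-06 + 3.25251e-05 + 0.000935524 = 0.000974314
So the posterior for State II is 5.63548e-06 / 0.000974314 ≈ 0.0058.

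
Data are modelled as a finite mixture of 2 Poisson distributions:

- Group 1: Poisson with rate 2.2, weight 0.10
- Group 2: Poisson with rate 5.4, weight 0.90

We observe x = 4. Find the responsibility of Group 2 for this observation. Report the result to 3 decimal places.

By Bayes' theorem, P(k | x) = P(Z=k) f_k(x) / Σ_j P(Z=j) f_j(x).
Poisson probabilities:
  p_1 = 0.108151
  p_2 = 0.16002
Unnormalised posteriors:
  P(Z=1)·p_1 = 0.10 × 0.108151 = 0.0108151
  P(Z=2)·p_2 = 0.90 × 0.16002 = 0.144018
Denominator: 0.0108151 + 0.144018 = 0.154833
So the posterior for Group 2 is 0.144018 / 0.154833 ≈ 0.930.

0.930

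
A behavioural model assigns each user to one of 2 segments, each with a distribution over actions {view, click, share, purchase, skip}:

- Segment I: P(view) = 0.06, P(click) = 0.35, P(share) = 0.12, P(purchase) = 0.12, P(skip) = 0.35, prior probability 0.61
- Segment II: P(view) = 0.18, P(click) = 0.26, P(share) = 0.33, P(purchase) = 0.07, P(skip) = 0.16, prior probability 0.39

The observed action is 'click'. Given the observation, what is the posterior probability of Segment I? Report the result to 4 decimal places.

The responsibility of component k is π_k f_k(x) divided by Σ_j π_j f_j(x).
Evaluate each component's likelihood at the observed value:
  L_I = 0.35
  L_II = 0.26
Unnormalised posteriors:
  π_I·L_I = 0.61 × 0.35 = 0.2135
  π_II·L_II = 0.39 × 0.26 = 0.1014
Marginal: 0.2135 + 0.1014 = 0.3149
P(Segment I | data) = 0.2135 / 0.3149 ≈ 0.6780

0.6780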